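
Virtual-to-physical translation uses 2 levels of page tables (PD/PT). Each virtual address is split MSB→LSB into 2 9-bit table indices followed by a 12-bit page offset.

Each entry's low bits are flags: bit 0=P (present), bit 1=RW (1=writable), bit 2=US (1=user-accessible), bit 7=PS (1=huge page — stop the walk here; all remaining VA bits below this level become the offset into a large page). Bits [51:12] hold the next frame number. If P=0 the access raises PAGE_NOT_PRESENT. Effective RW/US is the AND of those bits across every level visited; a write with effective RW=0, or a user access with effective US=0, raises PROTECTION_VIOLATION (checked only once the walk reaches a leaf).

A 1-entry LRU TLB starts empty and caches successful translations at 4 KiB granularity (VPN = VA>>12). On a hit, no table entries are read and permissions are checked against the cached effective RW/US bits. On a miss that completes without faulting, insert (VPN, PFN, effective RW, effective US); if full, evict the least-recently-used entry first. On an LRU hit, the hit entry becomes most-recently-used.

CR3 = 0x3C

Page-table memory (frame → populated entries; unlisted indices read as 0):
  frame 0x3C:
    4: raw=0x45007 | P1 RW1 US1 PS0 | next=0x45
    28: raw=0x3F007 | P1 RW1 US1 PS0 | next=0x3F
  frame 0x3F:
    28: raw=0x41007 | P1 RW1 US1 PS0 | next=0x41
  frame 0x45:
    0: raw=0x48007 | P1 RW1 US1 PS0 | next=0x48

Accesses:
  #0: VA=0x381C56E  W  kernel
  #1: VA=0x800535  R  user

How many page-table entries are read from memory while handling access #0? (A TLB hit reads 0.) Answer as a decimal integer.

Trace:
#0 VA=0x381C56E (w,kernel):
  [0] read 0x3C idx=28: raw=0x3F007 flags P=1 W=1 U=1 S=0
  [1] read 0x3F idx=28: raw=0x41007 flags P=1 W=1 U=1 S=0
  ⇒ phys 0x4156E  [2 reads]
#1 VA=0x800535 (r,user):
  [0] read 0x3C idx=4: raw=0x45007 flags P=1 W=1 U=1 S=0
  [1] read 0x45 idx=0: raw=0x48007 flags P=1 W=1 U=1 S=0
  ⇒ phys 0x48535  [2 reads]

Entries read for #0: 2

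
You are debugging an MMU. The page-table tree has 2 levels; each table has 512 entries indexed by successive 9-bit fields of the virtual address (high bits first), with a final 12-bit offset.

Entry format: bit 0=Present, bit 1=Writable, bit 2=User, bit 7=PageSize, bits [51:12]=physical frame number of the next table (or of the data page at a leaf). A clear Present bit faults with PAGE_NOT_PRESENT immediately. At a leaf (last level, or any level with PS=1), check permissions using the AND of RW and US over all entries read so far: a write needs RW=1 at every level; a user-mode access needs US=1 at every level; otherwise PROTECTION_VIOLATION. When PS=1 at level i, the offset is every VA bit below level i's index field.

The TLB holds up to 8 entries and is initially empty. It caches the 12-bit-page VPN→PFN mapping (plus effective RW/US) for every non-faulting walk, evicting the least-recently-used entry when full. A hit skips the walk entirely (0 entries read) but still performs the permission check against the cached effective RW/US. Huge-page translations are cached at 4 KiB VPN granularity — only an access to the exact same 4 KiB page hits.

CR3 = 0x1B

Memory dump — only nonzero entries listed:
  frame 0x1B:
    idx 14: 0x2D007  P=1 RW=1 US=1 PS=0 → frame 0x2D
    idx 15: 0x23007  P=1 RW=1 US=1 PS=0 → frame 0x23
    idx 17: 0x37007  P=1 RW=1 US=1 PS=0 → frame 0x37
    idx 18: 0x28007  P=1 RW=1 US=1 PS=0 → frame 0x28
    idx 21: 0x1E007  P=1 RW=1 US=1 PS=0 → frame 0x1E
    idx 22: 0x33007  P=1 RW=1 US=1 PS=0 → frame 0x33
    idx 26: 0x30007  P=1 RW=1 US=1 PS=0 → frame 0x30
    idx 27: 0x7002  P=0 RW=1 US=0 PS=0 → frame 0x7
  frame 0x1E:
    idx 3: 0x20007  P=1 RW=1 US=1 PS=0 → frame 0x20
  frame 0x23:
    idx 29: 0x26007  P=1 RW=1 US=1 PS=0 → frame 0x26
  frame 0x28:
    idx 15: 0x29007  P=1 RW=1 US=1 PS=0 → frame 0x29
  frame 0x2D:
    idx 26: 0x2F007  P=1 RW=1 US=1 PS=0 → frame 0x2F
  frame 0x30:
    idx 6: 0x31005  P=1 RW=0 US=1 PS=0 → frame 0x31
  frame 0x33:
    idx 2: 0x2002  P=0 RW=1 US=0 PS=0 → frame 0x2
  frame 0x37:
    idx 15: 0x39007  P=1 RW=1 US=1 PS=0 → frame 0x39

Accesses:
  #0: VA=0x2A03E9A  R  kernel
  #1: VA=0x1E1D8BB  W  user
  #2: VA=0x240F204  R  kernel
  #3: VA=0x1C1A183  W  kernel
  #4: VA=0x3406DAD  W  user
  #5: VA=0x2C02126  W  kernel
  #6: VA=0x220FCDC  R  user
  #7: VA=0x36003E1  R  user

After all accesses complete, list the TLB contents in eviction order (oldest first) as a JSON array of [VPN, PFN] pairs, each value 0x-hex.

Trace:
#0 VA=0x2A03E9A (r,kernel):
  [0] read 0x1B idx=21: raw=0x1E007 flags P=1 W=1 U=1 S=0
  [1] read 0x1E idx=3: raw=0x20007 flags P=1 W=1 U=1 S=0
  → PA=0x20E9A  (2 entries read)
#1 VA=0x1E1D8BB (w,user):
  [0] read 0x1B idx=15: raw=0x23007 flags P=1 W=1 U=1 S=0
  [1] read 0x23 idx=29: raw=0x26007 flags P=1 W=1 U=1 S=0
  → PA=0x268BB  (2 entries read)
#2 VA=0x240F204 (r,kernel):
  [0] read 0x1B idx=18: raw=0x28007 flags P=1 W=1 U=1 S=0
  [1] read 0x28 idx=15: raw=0x29007 flags P=1 W=1 U=1 S=0
  → PA=0x29204  (2 entries read)
#3 VA=0x1C1A183 (w,kernel):
  [0] read 0x1B idx=14: raw=0x2D007 flags P=1 W=1 U=1 S=0
  [1] read 0x2D idx=26: raw=0x2F007 flags P=1 W=1 U=1 S=0
  → PA=0x2F183  (2 entries read)
#4 VA=0x3406DAD (w,user):
  [0] read 0x1B idx=26: raw=0x30007 flags P=1 W=1 U=1 S=0
  [1] read 0x30 idx=6: raw=0x31005 flags P=1 W=0 U=1 S=0
  ✗ PROTECTION_VIOLATION  [2 reads]
#5 VA=0x2C02126 (w,kernel):
  [0] read 0x1B idx=22: raw=0x33007 flags P=1 W=1 U=1 S=0
  [1] read 0x33 idx=2: raw=0x2002 flags P=0 W=1 U=0 S=0
  ✗ PAGE_NOT_PRESENT  [2 reads]
#6 VA=0x220FCDC (r,user):
  [0] read 0x1B idx=17: raw=0x37007 flags P=1 W=1 U=1 S=0
  [1] read 0x37 idx=15: raw=0x39007 flags P=1 W=1 U=1 S=0
  → PA=0x39CDC  (2 entries read)
#7 VA=0x36003E1 (r,user):
  [0] read 0x1B idx=27: raw=0x7002 flags P=0 W=1 U=0 S=0
  ✗ PAGE_NOT_PRESENT  [1 reads]

TLB: [["0x2A03", "0x20"], ["0x1E1D", "0x26"], ["0x240F", "0x29"], ["0x1C1A", "0x2F"], ["0x220F", "0x39"]]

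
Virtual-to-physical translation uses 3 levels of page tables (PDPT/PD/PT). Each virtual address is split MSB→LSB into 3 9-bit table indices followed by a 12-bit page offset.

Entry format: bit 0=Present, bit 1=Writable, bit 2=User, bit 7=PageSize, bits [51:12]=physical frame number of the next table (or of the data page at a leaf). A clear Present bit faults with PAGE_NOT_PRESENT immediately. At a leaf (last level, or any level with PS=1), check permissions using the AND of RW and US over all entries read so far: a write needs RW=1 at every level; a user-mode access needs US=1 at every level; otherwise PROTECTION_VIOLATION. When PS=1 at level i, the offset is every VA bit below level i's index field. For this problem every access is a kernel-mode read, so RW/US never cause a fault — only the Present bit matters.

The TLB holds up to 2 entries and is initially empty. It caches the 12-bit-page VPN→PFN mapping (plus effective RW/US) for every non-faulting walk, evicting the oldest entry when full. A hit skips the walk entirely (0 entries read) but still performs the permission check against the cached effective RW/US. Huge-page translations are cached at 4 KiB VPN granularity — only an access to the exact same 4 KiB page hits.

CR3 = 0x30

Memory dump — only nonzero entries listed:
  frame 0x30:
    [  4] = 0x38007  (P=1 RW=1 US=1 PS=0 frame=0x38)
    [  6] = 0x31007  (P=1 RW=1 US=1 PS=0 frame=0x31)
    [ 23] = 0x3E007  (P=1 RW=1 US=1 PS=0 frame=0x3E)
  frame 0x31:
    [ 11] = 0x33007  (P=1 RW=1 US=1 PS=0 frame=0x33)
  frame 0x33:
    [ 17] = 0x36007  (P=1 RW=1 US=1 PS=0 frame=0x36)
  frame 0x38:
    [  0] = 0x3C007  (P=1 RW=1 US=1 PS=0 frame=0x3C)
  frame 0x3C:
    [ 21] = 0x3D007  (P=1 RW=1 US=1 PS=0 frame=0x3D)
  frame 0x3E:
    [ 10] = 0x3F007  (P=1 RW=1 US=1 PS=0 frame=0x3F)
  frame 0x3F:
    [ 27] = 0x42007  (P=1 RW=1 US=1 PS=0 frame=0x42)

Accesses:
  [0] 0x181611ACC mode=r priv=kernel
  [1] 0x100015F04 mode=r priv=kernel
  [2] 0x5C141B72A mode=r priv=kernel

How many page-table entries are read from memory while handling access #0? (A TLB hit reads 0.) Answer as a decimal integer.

Walk each access:
#0 VA=0x181611ACC (r,kernel):
  lvl0: tbl 0x30, slot 6 ⇒ 0x31007 (P1/RW1/US1/PS0)
  lvl1: tbl 0x31, slot 11 ⇒ 0x33007 (P1/RW1/US1/PS0)
  lvl2: tbl 0x33, slot 17 ⇒ 0x36007 (P1/RW1/US1/PS0)
  → PA=0x36ACC  (3 entries read)
#1 VA=0x100015F04 (r,kernel):
  lvl0: tbl 0x30, slot 4 ⇒ 0x38007 (P1/RW1/US1/PS0)
  lvl1: tbl 0x38, slot 0 ⇒ 0x3C007 (P1/RW1/US1/PS0)
  lvl2: tbl 0x3C, slot 21 ⇒ 0x3D007 (P1/RW1/US1/PS0)
  → PA=0x3DF04  (3 entries read)
#2 VA=0x5C141B72A (r,kernel):
  lvl0: tbl 0x30, slot 23 ⇒ 0x3E007 (P1/RW1/US1/PS0)
  lvl1: tbl 0x3E, slot 10 ⇒ 0x3F007 (P1/RW1/US1/PS0)
  lvl2: tbl 0x3F, slot 27 ⇒ 0x42007 (P1/RW1/US1/PS0)
  → PA=0x4272A  (3 entries read)

Entries read for #0: 3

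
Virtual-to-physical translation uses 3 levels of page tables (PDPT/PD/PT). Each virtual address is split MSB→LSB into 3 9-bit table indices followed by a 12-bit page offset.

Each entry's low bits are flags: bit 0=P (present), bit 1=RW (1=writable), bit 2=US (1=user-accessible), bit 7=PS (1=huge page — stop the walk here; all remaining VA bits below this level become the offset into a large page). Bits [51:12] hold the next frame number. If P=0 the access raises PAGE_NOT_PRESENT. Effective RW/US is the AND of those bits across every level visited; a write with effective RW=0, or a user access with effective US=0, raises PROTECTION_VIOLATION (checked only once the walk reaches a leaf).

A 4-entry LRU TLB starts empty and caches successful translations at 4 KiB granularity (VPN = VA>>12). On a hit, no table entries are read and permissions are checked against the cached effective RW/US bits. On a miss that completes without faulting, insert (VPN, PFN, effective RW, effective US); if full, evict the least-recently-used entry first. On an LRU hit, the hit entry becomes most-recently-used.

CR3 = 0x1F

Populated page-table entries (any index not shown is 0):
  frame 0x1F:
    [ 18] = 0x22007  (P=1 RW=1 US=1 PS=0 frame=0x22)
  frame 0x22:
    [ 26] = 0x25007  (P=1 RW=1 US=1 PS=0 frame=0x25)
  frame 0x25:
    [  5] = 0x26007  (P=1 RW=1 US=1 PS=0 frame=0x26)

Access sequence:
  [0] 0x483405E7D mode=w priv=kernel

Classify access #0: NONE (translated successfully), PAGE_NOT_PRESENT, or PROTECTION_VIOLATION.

Per-access translation:
#0 VA=0x483405E7D (w,kernel):
  L0: frame=0x1F idx=18 entry=0x22007 [P=1 RW=1 US=1 PS=0]
  L1: frame=0x22 idx=26 entry=0x25007 [P=1 RW=1 US=1 PS=0]
  L2: frame=0x25 idx=5 entry=0x26007 [P=1 RW=1 US=1 PS=0]
  ⇒ phys 0x26E7D  [3 reads]

Access #0 fault: NONE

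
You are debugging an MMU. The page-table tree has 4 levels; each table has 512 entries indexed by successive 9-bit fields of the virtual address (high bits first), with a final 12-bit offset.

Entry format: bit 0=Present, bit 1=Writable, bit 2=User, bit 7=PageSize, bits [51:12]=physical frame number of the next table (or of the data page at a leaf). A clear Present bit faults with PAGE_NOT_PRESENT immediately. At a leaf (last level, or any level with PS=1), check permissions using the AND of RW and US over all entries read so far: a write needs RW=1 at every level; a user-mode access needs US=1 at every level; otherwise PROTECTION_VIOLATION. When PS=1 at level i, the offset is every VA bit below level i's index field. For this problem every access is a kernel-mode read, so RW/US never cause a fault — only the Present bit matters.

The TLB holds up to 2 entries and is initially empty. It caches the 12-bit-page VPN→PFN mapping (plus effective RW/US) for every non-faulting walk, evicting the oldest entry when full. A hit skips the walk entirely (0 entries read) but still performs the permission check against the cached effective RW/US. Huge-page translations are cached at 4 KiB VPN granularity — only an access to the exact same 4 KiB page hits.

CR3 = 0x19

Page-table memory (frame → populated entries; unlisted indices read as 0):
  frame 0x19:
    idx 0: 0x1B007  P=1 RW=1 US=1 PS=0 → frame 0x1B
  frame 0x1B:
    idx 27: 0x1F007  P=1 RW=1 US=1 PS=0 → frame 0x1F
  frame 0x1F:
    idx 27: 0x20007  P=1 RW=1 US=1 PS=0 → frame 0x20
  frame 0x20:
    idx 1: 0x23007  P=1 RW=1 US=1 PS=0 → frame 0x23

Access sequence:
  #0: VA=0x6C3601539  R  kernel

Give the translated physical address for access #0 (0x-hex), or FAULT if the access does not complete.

Per-access translation:
#0 VA=0x6C3601539 (r,kernel):
  [0] read 0x19 idx=0: raw=0x1B007 flags P=1 W=1 U=1 S=0
  [1] read 0x1B idx=27: raw=0x1F007 flags P=1 W=1 U=1 S=0
  [2] read 0x1F idx=27: raw=0x20007 flags P=1 W=1 U=1 S=0
  [3] read 0x20 idx=1: raw=0x23007 flags P=1 W=1 U=1 S=0
  → PA=0x23539  (4 entries read)

Access #0 PA: 0x23539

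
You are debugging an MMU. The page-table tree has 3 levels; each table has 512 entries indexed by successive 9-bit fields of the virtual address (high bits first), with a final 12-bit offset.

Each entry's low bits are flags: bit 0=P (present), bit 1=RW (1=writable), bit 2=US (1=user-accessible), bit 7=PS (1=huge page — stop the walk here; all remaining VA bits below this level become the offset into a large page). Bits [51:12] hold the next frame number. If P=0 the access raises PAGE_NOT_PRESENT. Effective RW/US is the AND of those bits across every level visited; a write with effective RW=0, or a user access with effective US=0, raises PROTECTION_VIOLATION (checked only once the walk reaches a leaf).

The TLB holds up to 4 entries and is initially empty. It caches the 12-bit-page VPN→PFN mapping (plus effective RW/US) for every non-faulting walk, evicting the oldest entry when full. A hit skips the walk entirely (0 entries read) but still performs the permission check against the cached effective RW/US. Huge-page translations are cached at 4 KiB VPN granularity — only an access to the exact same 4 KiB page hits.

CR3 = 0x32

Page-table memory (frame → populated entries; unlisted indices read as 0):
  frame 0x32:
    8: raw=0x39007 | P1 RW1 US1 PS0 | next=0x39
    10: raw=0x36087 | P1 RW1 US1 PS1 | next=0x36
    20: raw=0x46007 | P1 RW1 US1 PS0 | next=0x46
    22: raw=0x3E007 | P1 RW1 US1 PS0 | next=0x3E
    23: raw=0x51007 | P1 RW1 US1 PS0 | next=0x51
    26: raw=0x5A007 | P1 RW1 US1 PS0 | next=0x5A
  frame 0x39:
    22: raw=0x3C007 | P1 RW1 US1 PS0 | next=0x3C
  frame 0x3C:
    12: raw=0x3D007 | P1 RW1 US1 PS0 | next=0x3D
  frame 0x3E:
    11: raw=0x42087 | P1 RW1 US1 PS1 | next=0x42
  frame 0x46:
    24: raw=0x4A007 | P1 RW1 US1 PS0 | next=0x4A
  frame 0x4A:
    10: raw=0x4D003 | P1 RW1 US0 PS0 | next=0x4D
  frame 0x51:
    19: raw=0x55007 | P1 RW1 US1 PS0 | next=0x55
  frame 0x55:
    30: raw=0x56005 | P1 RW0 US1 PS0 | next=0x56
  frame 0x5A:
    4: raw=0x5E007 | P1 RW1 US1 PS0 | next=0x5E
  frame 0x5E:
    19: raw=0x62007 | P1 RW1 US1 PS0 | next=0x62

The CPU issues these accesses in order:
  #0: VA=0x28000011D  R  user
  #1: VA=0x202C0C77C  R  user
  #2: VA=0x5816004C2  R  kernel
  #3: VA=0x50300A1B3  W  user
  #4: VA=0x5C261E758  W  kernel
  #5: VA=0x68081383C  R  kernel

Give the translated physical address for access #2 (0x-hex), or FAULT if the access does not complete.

Per-access translation:
#0 VA=0x28000011D (r,user):
  L0: frame=0x32 idx=10 entry=0x36087 [P=1 RW=1 US=1 PS=1]
  ⇒ phys 0x3611D (huge @L0)  [1 reads]
#1 VA=0x202C0C77C (r,user):
  L0: frame=0x32 idx=8 entry=0x39007 [P=1 RW=1 US=1 PS=0]
  L1: frame=0x39 idx=22 entry=0x3C007 [P=1 RW=1 US=1 PS=0]
  L2: frame=0x3C idx=12 entry=0x3D007 [P=1 RW=1 US=1 PS=0]
  ⇒ phys 0x3D77C  [3 reads]
#2 VA=0x5816004C2 (r,kernel):
  L0: frame=0x32 idx=22 entry=0x3E007 [P=1 RW=1 US=1 PS=0]
  L1: frame=0x3E idx=11 entry=0x42087 [P=1 RW=1 US=1 PS=1]
  ⇒ phys 0x424C2 (huge @L1)  [2 reads]
#3 VA=0x50300A1B3 (w,user):
  L0: frame=0x32 idx=20 entry=0x46007 [P=1 RW=1 US=1 PS=0]
  L1: frame=0x46 idx=24 entry=0x4A007 [P=1 RW=1 US=1 PS=0]
  L2: frame=0x4A idx=10 entry=0x4D003 [P=1 RW=1 US=0 PS=0]
  ✗ PROTECTION_VIOLATION  [3 reads]
#4 VA=0x5C261E758 (w,kernel):
  L0: frame=0x32 idx=23 entry=0x51007 [P=1 RW=1 US=1 PS=0]
  L1: frame=0x51 idx=19 entry=0x55007 [P=1 RW=1 US=1 PS=0]
  L2: frame=0x55 idx=30 entry=0x56005 [P=1 RW=0 US=1 PS=0]
  ✗ PROTECTION_VIOLATION  [3 reads]
#5 VA=0x68081383C (r,kernel):
  L0: frame=0x32 idx=26 entry=0x5A007 [P=1 RW=1 US=1 PS=0]
  L1: frame=0x5A idx=4 entry=0x5E007 [P=1 RW=1 US=1 PS=0]
  L2: frame=0x5E idx=19 entry=0x62007 [P=1 RW=1 US=1 PS=0]
  ⇒ phys 0x6283C  [3 reads]

Access #2 PA: 0x424C2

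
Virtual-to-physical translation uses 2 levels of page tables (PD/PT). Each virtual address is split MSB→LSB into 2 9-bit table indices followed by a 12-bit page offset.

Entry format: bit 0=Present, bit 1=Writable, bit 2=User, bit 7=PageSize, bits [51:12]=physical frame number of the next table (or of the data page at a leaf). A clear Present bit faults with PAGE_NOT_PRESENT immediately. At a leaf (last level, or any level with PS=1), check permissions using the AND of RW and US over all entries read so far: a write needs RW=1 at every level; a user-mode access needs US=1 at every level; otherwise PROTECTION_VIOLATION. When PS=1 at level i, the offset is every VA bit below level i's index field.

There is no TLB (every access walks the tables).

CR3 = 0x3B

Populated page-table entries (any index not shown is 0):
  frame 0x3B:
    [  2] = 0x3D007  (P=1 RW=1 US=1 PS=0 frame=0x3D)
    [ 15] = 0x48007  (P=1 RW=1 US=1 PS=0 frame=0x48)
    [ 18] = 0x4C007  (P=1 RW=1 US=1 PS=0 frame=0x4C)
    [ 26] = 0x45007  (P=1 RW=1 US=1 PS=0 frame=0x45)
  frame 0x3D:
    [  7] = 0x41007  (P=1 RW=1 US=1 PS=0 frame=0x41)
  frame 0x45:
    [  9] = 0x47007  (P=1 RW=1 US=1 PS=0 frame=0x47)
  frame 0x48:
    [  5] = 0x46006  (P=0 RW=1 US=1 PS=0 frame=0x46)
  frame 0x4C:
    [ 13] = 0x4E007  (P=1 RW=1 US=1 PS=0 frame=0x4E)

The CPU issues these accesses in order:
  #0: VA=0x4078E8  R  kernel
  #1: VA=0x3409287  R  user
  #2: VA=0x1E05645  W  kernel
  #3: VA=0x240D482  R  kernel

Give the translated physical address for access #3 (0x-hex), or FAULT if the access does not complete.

Trace:
#0 VA=0x4078E8 (r,kernel):
  L0: frame=0x3B idx=2 entry=0x3D007 [P=1 RW=1 US=1 PS=0]
  L1: frame=0x3D idx=7 entry=0x41007 [P=1 RW=1 US=1 PS=0]
  ⇒ phys 0x418E8  [2 reads]
#1 VA=0x3409287 (r,user):
  L0: frame=0x3B idx=26 entry=0x45007 [P=1 RW=1 US=1 PS=0]
  L1: frame=0x45 idx=9 entry=0x47007 [P=1 RW=1 US=1 PS=0]
  ⇒ phys 0x47287  [2 reads]
#2 VA=0x1E05645 (w,kernel):
  L0: frame=0x3B idx=15 entry=0x48007 [P=1 RW=1 US=1 PS=0]
  L1: frame=0x48 idx=5 entry=0x46006 [P=0 RW=1 US=1 PS=0]
  → PAGE_NOT_PRESENT  (2 entries read)
#3 VA=0x240D482 (r,kernel):
  L0: frame=0x3B idx=18 entry=0x4C007 [P=1 RW=1 US=1 PS=0]
  L1: frame=0x4C idx=13 entry=0x4E007 [P=1 RW=1 US=1 PS=0]
  ⇒ phys 0x4E482  [2 reads]

Access #3 PA: 0x4E482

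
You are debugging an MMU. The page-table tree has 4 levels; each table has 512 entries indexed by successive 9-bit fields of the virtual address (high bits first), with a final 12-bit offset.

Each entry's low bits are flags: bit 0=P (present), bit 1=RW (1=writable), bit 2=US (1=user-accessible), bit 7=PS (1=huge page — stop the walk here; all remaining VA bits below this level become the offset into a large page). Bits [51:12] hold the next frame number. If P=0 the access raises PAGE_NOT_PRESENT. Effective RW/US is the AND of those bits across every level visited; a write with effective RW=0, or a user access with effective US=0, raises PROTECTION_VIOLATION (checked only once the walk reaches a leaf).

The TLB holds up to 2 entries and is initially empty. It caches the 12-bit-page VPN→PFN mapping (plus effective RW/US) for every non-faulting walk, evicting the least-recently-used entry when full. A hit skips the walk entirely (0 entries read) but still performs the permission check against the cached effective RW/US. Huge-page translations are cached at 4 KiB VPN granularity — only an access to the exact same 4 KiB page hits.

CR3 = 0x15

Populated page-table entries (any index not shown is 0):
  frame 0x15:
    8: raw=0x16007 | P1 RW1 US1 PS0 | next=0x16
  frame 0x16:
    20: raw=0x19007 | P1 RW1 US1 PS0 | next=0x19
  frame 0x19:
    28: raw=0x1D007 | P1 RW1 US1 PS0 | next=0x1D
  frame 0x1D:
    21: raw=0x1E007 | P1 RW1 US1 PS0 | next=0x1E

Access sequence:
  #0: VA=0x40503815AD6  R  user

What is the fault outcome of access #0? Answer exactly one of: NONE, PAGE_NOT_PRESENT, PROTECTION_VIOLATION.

Walk each access:
#0 VA=0x40503815AD6 (r,user):
  [0] read 0x15 idx=8: raw=0x16007 flags P=1 W=1 U=1 S=0
  [1] read 0x16 idx=20: raw=0x19007 flags P=1 W=1 U=1 S=0
  [2] read 0x19 idx=28: raw=0x1D007 flags P=1 W=1 U=1 S=0
  [3] read 0x1D idx=21: raw=0x1E007 flags P=1 W=1 U=1 S=0
  ✓ 0x1EAD6  — 4 lookups

Access #0 fault: NONE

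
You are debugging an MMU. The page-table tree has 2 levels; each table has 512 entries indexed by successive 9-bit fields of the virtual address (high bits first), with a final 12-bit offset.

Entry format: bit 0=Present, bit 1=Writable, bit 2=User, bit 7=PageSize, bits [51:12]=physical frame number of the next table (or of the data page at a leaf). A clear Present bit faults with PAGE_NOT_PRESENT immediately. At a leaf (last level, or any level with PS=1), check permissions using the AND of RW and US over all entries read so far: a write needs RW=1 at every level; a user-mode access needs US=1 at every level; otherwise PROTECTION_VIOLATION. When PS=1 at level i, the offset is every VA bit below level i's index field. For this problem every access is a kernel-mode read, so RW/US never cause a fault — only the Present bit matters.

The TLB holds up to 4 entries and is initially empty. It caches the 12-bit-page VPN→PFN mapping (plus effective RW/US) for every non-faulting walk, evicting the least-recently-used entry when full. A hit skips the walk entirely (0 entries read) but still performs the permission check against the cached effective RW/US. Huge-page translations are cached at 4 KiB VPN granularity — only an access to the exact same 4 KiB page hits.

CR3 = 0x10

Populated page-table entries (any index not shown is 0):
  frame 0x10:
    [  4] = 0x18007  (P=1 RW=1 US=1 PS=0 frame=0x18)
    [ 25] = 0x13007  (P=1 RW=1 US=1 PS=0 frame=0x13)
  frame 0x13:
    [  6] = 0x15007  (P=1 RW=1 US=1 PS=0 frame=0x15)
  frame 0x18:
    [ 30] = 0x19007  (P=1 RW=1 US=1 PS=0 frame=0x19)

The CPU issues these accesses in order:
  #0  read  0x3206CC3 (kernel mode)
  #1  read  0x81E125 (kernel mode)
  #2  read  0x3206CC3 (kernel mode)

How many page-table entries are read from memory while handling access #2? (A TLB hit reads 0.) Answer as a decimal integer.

Trace:
#0 VA=0x3206CC3 (r,kernel):
  [0] read 0x10 idx=25: raw=0x13007 flags P=1 W=1 U=1 S=0
  [1] read 0x13 idx=6: raw=0x15007 flags P=1 W=1 U=1 S=0
  → PA=0x15CC3  (2 entries read)
#1 VA=0x81E125 (r,kernel):
  [0] read 0x10 idx=4: raw=0x18007 flags P=1 W=1 U=1 S=0
  [1] read 0x18 idx=30: raw=0x19007 flags P=1 W=1 U=1 S=0
  → PA=0x19125  (2 entries read)
#2 VA=0x3206CC3 (r,kernel):
  TLB hit vpn=0x3206 → PA=0x15CC3

Entries read for #2: 0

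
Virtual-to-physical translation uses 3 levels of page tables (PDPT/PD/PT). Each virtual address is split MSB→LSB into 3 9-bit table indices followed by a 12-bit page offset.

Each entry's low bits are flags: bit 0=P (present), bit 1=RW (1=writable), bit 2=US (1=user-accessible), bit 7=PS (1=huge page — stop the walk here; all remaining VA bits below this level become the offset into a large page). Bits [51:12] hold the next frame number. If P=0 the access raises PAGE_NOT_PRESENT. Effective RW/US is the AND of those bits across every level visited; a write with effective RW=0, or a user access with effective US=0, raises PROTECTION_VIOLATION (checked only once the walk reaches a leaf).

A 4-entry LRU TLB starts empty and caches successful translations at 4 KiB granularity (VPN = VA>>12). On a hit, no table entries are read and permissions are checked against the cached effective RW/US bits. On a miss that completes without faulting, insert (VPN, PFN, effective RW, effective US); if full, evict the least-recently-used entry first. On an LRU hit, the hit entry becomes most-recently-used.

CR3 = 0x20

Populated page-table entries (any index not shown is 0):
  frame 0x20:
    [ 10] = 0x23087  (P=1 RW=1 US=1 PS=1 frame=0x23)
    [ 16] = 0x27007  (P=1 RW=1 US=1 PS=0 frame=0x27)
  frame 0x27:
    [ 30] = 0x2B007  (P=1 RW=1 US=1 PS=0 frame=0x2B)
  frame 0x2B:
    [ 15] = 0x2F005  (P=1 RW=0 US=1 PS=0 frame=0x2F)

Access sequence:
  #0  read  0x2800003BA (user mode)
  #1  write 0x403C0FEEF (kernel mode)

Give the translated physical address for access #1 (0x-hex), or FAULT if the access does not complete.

Walk each access:
#0 VA=0x2800003BA (r,user):
  lvl0: tbl 0x20, slot 10 ⇒ 0x23087 (P1/RW1/US1/PS1)
  ⇒ phys 0x233BA (huge @L0)  [1 reads]
#1 VA=0x403C0FEEF (w,kernel):
  lvl0: tbl 0x20, slot 16 ⇒ 0x27007 (P1/RW1/US1/PS0)
  lvl1: tbl 0x27, slot 30 ⇒ 0x2B007 (P1/RW1/US1/PS0)
  lvl2: tbl 0x2B, slot 15 ⇒ 0x2F005 (P1/RW0/US1/PS0)
  ⇒ fault: PROTECTION_VIOLATION  — 3 lookups

Access #1 PA: FAULT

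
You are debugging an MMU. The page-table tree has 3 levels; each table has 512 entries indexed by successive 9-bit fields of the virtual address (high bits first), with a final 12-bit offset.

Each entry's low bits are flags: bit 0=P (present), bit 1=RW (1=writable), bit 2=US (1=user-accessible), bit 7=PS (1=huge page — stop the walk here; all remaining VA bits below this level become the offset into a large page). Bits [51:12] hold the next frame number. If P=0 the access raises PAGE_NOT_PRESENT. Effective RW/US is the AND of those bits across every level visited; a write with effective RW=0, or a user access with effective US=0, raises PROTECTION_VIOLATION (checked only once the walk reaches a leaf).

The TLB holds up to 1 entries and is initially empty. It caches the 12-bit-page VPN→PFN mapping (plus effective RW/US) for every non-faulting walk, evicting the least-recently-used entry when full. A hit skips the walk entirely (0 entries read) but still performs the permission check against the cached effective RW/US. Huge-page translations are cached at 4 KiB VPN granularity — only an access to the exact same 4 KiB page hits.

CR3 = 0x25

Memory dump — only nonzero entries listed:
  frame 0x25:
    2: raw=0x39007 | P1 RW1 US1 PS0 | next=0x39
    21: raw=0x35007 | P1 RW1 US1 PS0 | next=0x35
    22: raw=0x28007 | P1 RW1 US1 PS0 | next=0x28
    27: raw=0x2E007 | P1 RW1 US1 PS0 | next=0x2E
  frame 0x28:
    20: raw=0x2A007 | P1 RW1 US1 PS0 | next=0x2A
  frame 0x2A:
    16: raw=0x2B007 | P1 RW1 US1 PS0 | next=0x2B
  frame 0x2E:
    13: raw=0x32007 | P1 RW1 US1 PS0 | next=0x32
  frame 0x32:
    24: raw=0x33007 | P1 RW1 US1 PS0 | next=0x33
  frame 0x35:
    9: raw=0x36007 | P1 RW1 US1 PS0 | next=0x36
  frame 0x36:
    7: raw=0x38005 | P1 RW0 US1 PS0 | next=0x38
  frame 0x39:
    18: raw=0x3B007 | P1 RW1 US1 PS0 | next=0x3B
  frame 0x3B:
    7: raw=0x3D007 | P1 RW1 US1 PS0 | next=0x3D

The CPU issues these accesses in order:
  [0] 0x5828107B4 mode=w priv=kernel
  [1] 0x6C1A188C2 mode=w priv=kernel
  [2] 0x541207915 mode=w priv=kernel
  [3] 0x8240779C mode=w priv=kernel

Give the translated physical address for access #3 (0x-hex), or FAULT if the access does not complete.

Walk each access:
#0 VA=0x5828107B4 (w,kernel):
  lvl0: tbl 0x25, slot 22 ⇒ 0x28007 (P1/RW1/US1/PS0)
  lvl1: tbl 0x28, slot 20 ⇒ 0x2A007 (P1/RW1/US1/PS0)
  lvl2: tbl 0x2A, slot 16 ⇒ 0x2B007 (P1/RW1/US1/PS0)
  ⇒ phys 0x2B7B4  [3 reads]
#1 VA=0x6C1A188C2 (w,kernel):
  lvl0: tbl 0x25, slot 27 ⇒ 0x2E007 (P1/RW1/US1/PS0)
  lvl1: tbl 0x2E, slot 13 ⇒ 0x32007 (P1/RW1/US1/PS0)
  lvl2: tbl 0x32, slot 24 ⇒ 0x33007 (P1/RW1/US1/PS0)
  ⇒ phys 0x338C2  [3 reads]
#2 VA=0x541207915 (w,kernel):
  lvl0: tbl 0x25, slot 21 ⇒ 0x35007 (P1/RW1/US1/PS0)
  lvl1: tbl 0x35, slot 9 ⇒ 0x36007 (P1/RW1/US1/PS0)
  lvl2: tbl 0x36, slot 7 ⇒ 0x38005 (P1/RW0/US1/PS0)
  → PROTECTION_VIOLATION  (3 entries read)
#3 VA=0x8240779C (w,kernel):
  lvl0: tbl 0x25, slot 2 ⇒ 0x39007 (P1/RW1/US1/PS0)
  lvl1: tbl 0x39, slot 18 ⇒ 0x3B007 (P1/RW1/US1/PS0)
  lvl2: tbl 0x3B, slot 7 ⇒ 0x3D007 (P1/RW1/US1/PS0)
  ⇒ phys 0x3D79C  [3 reads]

Access #3 PA: 0x3D79C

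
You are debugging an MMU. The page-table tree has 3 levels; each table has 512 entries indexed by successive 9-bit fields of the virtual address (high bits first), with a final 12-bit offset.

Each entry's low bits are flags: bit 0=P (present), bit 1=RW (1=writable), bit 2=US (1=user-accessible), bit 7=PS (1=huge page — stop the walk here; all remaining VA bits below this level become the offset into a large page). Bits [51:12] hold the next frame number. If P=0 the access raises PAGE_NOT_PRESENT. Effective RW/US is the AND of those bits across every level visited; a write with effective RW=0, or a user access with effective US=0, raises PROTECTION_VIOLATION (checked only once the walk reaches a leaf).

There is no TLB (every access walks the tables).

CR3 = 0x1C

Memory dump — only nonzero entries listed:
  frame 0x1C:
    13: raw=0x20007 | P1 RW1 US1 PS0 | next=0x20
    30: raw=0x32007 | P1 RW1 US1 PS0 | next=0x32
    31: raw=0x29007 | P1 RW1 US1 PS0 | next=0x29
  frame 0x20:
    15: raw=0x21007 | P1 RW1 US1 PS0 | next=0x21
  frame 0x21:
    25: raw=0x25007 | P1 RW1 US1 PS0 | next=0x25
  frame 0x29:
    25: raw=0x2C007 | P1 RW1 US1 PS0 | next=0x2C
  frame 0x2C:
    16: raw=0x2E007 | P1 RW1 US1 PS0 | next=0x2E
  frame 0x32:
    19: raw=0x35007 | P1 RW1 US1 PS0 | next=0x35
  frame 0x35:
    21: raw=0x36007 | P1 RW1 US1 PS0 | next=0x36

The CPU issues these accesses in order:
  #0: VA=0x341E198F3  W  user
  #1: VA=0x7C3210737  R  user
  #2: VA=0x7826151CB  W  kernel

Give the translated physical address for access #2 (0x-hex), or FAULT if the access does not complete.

Walk each access:
#0 VA=0x341E198F3 (w,user):
  L0 @0x1C[13] → 0x20007  P=1,RW=1,US=1,PS=0
  L1 @0x20[15] → 0x21007  P=1,RW=1,US=1,PS=0
  L2 @0x21[25] → 0x25007  P=1,RW=1,US=1,PS=0
  → PA=0x258F3  (3 entries read)
#1 VA=0x7C3210737 (r,user):
  L0 @0x1C[31] → 0x29007  P=1,RW=1,US=1,PS=0
  L1 @0x29[25] → 0x2C007  P=1,RW=1,US=1,PS=0
  L2 @0x2C[16] → 0x2E007  P=1,RW=1,US=1,PS=0
  → PA=0x2E737  (3 entries read)
#2 VA=0x7826151CB (w,kernel):
  L0 @0x1C[30] → 0x32007  P=1,RW=1,US=1,PS=0
  L1 @0x32[19] → 0x35007  P=1,RW=1,US=1,PS=0
  L2 @0x35[21] → 0x36007  P=1,RW=1,US=1,PS=0
  → PA=0x361CB  (3 entries read)

Access #2 PA: 0x361CB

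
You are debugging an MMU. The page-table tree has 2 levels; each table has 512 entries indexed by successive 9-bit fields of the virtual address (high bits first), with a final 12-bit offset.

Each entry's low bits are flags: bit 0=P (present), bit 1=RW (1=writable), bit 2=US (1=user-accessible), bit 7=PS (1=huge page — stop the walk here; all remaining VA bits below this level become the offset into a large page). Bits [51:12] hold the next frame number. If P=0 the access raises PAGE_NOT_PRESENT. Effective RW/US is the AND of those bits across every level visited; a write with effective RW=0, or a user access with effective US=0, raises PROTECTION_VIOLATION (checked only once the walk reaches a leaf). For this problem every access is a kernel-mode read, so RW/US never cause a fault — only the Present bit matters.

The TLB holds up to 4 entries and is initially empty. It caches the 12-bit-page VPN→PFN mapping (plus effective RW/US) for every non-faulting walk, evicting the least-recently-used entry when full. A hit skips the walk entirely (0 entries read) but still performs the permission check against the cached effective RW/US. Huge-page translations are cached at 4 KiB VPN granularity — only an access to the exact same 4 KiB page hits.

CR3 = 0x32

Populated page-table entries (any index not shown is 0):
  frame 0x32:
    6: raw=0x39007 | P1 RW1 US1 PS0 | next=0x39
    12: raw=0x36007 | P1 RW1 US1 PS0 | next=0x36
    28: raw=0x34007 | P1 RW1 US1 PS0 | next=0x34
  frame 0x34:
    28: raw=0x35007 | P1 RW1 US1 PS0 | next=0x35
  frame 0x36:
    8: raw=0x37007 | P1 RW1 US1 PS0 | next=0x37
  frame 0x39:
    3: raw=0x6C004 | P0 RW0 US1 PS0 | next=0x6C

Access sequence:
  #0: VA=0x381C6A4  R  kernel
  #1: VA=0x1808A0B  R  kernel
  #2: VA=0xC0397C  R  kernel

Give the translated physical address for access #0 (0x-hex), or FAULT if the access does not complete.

Trace:
#0 VA=0x381C6A4 (r,kernel):
  lvl0: tbl 0x32, slot 28 ⇒ 0x34007 (P1/RW1/US1/PS0)
  lvl1: tbl 0x34, slot 28 ⇒ 0x35007 (P1/RW1/US1/PS0)
  ⇒ phys 0x356A4  [2 reads]
#1 VA=0x1808A0B (r,kernel):
  lvl0: tbl 0x32, slot 12 ⇒ 0x36007 (P1/RW1/US1/PS0)
  lvl1: tbl 0x36, slot 8 ⇒ 0x37007 (P1/RW1/US1/PS0)
  ⇒ phys 0x37A0B  [2 reads]
#2 VA=0xC0397C (r,kernel):
  lvl0: tbl 0x32, slot 6 ⇒ 0x39007 (P1/RW1/US1/PS0)
  lvl1: tbl 0x39, slot 3 ⇒ 0x6C004 (P0/RW0/US1/PS0)
  ✗ PAGE_NOT_PRESENT  [2 reads]

Access #0 PA: 0x356A4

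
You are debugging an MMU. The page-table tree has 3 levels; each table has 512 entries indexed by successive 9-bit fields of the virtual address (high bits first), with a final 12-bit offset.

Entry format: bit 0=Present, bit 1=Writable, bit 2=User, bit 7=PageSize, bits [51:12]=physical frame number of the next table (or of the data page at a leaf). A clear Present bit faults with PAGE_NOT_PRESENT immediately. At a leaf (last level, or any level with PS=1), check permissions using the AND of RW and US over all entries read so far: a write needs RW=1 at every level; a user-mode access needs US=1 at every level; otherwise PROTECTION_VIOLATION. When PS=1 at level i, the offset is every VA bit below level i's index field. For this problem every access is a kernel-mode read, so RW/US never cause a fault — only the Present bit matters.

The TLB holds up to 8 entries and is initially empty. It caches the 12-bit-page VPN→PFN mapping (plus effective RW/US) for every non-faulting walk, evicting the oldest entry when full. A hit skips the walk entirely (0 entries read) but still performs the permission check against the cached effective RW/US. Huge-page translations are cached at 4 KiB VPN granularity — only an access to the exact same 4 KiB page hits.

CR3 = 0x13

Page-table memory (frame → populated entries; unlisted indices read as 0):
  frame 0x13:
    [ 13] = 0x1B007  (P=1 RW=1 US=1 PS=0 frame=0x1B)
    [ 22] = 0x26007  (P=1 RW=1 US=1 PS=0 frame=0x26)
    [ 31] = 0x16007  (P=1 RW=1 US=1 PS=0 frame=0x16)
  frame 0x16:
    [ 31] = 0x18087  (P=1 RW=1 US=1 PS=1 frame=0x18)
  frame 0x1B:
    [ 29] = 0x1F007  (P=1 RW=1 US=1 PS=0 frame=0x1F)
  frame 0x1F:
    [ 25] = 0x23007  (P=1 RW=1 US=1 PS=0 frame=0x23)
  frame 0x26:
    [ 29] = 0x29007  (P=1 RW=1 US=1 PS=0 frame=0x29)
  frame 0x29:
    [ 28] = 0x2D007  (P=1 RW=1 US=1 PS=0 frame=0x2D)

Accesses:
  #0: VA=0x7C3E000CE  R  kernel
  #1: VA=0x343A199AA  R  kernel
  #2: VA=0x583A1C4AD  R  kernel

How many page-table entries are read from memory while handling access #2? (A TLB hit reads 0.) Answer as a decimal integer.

Trace:
#0 VA=0x7C3E000CE (r,kernel):
  lvl0: tbl 0x13, slot 31 ⇒ 0x16007 (P1/RW1/US1/PS0)
  lvl1: tbl 0x16, slot 31 ⇒ 0x18087 (P1/RW1/US1/PS1)
  ✓ 0x180CE (huge @L1)  — 2 lookups
#1 VA=0x343A199AA (r,kernel):
  lvl0: tbl 0x13, slot 13 ⇒ 0x1B007 (P1/RW1/US1/PS0)
  lvl1: tbl 0x1B, slot 29 ⇒ 0x1F007 (P1/RW1/US1/PS0)
  lvl2: tbl 0x1F, slot 25 ⇒ 0x23007 (P1/RW1/US1/PS0)
  ✓ 0x239AA  — 3 lookups
#2 VA=0x583A1C4AD (r,kernel):
  lvl0: tbl 0x13, slot 22 ⇒ 0x26007 (P1/RW1/US1/PS0)
  lvl1: tbl 0x26, slot 29 ⇒ 0x29007 (P1/RW1/US1/PS0)
  lvl2: tbl 0x29, slot 28 ⇒ 0x2D007 (P1/RW1/US1/PS0)
  ✓ 0x2D4AD  — 3 lookups

Entries read for #2: 3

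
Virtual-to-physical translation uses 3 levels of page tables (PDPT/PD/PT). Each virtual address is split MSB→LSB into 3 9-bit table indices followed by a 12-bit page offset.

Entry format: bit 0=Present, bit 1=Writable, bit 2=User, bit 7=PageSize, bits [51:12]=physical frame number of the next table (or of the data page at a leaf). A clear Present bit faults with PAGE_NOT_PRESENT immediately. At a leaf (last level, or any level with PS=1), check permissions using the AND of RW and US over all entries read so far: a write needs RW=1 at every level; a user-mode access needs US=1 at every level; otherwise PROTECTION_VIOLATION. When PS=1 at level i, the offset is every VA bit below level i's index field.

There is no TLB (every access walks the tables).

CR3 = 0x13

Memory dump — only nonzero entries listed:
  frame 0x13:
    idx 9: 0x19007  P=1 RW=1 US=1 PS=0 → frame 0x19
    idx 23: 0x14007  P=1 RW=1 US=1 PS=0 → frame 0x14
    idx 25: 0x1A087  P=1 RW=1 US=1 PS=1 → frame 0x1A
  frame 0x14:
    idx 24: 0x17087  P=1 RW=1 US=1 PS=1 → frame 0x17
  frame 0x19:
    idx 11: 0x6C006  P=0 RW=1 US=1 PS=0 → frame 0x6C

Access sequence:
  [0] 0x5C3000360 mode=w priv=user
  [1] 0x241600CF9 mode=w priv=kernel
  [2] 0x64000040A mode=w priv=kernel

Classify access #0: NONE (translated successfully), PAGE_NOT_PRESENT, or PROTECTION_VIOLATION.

Walk each access:
#0 VA=0x5C3000360 (w,user):
  L0 @0x13[23] → 0x14007  P=1,RW=1,US=1,PS=0
  L1 @0x14[24] → 0x17087  P=1,RW=1,US=1,PS=1
  ⇒ phys 0x17360 (huge @L1)  [2 reads]
#1 VA=0x241600CF9 (w,kernel):
  L0 @0x13[9] → 0x19007  P=1,RW=1,US=1,PS=0
  L1 @0x19[11] → 0x6C006  P=0,RW=1,US=1,PS=0
  → PAGE_NOT_PRESENT  (2 entries read)
#2 VA=0x64000040A (w,kernel):
  L0 @0x13[25] → 0x1A087  P=1,RW=1,US=1,PS=1
  ⇒ phys 0x1A40A (huge @L0)  [1 reads]

Access #0 fault: NONE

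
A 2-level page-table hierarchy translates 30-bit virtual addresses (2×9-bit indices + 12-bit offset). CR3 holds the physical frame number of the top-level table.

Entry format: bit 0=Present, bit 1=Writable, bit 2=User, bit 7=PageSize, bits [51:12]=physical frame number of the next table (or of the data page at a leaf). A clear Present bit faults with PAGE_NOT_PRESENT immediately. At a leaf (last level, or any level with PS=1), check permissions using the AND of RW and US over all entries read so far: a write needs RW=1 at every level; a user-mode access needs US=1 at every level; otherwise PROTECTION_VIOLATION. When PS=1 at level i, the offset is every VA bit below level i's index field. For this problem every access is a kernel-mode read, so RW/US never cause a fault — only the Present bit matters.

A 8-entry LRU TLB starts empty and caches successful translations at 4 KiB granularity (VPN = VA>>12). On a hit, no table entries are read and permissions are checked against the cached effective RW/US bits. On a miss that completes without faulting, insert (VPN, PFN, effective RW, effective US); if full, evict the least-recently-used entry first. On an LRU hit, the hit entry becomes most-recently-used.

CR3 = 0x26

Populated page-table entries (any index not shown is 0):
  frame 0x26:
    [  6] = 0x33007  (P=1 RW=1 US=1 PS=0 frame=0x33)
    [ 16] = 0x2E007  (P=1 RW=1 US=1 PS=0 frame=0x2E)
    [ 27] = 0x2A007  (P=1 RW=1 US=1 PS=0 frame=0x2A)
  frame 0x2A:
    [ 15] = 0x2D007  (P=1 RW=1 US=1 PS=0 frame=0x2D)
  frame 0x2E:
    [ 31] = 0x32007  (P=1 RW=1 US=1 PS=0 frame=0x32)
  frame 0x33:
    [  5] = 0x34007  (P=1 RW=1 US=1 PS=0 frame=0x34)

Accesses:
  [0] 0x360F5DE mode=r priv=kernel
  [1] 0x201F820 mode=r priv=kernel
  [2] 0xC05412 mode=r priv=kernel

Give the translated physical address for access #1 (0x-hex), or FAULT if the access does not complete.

Trace:
#0 VA=0x360F5DE (r,kernel):
  L0: frame=0x26 idx=27 entry=0x2A007 [P=1 RW=1 US=1 PS=0]
  L1: frame=0x2A idx=15 entry=0x2D007 [P=1 RW=1 US=1 PS=0]
  → PA=0x2D5DE  (2 entries read)
#1 VA=0x201F820 (r,kernel):
  L0: frame=0x26 idx=16 entry=0x2E007 [P=1 RW=1 US=1 PS=0]
  L1: frame=0x2E idx=31 entry=0x32007 [P=1 RW=1 US=1 PS=0]
  → PA=0x32820  (2 entries read)
#2 VA=0xC05412 (r,kernel):
  L0: frame=0x26 idx=6 entry=0x33007 [P=1 RW=1 US=1 PS=0]
  L1: frame=0x33 idx=5 entry=0x34007 [P=1 RW=1 US=1 PS=0]
  → PA=0x34412  (2 entries read)

Access #1 PA: 0x32820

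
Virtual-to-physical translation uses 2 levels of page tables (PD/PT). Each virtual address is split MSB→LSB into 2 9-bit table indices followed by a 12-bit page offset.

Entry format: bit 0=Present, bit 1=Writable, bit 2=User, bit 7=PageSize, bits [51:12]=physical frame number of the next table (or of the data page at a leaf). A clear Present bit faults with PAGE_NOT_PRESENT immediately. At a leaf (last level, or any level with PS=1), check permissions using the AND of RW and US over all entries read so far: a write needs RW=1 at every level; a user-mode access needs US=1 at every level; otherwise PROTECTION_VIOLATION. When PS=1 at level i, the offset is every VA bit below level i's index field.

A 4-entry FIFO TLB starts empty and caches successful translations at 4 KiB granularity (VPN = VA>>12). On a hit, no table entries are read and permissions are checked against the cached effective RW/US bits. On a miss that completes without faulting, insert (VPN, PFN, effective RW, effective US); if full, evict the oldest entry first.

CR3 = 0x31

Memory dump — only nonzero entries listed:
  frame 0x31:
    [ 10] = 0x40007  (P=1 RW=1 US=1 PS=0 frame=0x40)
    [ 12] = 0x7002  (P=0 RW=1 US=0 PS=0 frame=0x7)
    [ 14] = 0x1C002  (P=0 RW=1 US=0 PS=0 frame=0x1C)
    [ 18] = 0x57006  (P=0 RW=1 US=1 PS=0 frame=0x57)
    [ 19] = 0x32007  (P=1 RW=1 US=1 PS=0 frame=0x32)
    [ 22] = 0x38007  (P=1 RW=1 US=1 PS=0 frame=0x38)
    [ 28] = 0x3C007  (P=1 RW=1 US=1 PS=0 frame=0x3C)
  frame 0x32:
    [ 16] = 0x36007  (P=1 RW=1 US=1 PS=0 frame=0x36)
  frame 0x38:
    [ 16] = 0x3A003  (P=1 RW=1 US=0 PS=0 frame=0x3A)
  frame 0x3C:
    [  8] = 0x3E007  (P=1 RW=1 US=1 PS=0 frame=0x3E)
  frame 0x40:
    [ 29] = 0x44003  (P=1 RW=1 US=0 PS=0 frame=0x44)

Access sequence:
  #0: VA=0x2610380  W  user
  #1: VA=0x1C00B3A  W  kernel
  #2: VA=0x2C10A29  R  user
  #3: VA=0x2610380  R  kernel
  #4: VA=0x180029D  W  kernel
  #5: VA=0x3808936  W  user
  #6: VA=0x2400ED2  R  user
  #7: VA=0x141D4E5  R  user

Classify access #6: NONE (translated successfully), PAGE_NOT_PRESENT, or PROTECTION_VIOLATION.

Walk each access:
#0 VA=0x2610380 (w,user):
  L0: frame=0x31 idx=19 entry=0x32007 [P=1 RW=1 US=1 PS=0]
  L1: frame=0x32 idx=16 entry=0x36007 [P=1 RW=1 US=1 PS=0]
  ✓ 0x36380  — 2 lookups
#1 VA=0x1C00B3A (w,kernel):
  L0: frame=0x31 idx=14 entry=0x1C002 [P=0 RW=1 US=0 PS=0]
  ⇒ fault: PAGE_NOT_PRESENT  — 1 lookups
#2 VA=0x2C10A29 (r,user):
  L0: frame=0x31 idx=22 entry=0x38007 [P=1 RW=1 US=1 PS=0]
  L1: frame=0x38 idx=16 entry=0x3A003 [P=1 RW=1 US=0 PS=0]
  ⇒ fault: PROTECTION_VIOLATION  — 2 lookups
#3 VA=0x2610380 (r,kernel):
  TLB hit vpn=0x2610 → PA=0x36380
#4 VA=0x180029D (w,kernel):
  L0: frame=0x31 idx=12 entry=0x7002 [P=0 RW=1 US=0 PS=0]
  ⇒ fault: PAGE_NOT_PRESENT  — 1 lookups
#5 VA=0x3808936 (w,user):
  L0: frame=0x31 idx=28 entry=0x3C007 [P=1 RW=1 US=1 PS=0]
  L1: frame=0x3C idx=8 entry=0x3E007 [P=1 RW=1 US=1 PS=0]
  ✓ 0x3E936  — 2 lookups
#6 VA=0x2400ED2 (r,user):
  L0: frame=0x31 idx=18 entry=0x57006 [P=0 RW=1 US=1 PS=0]
  ⇒ fault: PAGE_NOT_PRESENT  — 1 lookups
#7 VA=0x141D4E5 (r,user):
  L0: frame=0x31 idx=10 entry=0x40007 [P=1 RW=1 US=1 PS=0]
  L1: frame=0x40 idx=29 entry=0x44003 [P=1 RW=1 US=0 PS=0]
  ⇒ fault: PROTECTION_VIOLATION  — 2 lookups

Access #6 fault: PAGE_NOT_PRESENT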